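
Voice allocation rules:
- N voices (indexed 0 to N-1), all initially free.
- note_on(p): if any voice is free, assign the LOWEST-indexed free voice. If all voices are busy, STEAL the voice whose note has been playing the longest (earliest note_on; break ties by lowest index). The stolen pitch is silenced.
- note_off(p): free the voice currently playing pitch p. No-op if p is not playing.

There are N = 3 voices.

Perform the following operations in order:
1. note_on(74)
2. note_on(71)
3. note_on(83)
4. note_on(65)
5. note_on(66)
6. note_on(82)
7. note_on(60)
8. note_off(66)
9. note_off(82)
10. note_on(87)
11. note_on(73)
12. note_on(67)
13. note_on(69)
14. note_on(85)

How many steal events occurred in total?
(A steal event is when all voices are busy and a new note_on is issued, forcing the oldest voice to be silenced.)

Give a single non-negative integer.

Answer: 7

Derivation:
Op 1: note_on(74): voice 0 is free -> assigned | voices=[74 - -]
Op 2: note_on(71): voice 1 is free -> assigned | voices=[74 71 -]
Op 3: note_on(83): voice 2 is free -> assigned | voices=[74 71 83]
Op 4: note_on(65): all voices busy, STEAL voice 0 (pitch 74, oldest) -> assign | voices=[65 71 83]
Op 5: note_on(66): all voices busy, STEAL voice 1 (pitch 71, oldest) -> assign | voices=[65 66 83]
Op 6: note_on(82): all voices busy, STEAL voice 2 (pitch 83, oldest) -> assign | voices=[65 66 82]
Op 7: note_on(60): all voices busy, STEAL voice 0 (pitch 65, oldest) -> assign | voices=[60 66 82]
Op 8: note_off(66): free voice 1 | voices=[60 - 82]
Op 9: note_off(82): free voice 2 | voices=[60 - -]
Op 10: note_on(87): voice 1 is free -> assigned | voices=[60 87 -]
Op 11: note_on(73): voice 2 is free -> assigned | voices=[60 87 73]
Op 12: note_on(67): all voices busy, STEAL voice 0 (pitch 60, oldest) -> assign | voices=[67 87 73]
Op 13: note_on(69): all voices busy, STEAL voice 1 (pitch 87, oldest) -> assign | voices=[67 69 73]
Op 14: note_on(85): all voices busy, STEAL voice 2 (pitch 73, oldest) -> assign | voices=[67 69 85]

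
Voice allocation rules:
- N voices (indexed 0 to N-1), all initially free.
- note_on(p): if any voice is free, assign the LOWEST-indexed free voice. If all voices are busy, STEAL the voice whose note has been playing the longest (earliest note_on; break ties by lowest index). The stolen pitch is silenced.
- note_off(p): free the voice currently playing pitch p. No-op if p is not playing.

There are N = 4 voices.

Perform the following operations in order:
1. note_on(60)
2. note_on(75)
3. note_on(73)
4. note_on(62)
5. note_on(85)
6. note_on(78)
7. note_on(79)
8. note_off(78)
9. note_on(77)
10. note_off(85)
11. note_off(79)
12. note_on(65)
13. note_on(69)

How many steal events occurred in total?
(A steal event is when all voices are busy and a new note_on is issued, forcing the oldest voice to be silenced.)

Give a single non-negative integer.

Op 1: note_on(60): voice 0 is free -> assigned | voices=[60 - - -]
Op 2: note_on(75): voice 1 is free -> assigned | voices=[60 75 - -]
Op 3: note_on(73): voice 2 is free -> assigned | voices=[60 75 73 -]
Op 4: note_on(62): voice 3 is free -> assigned | voices=[60 75 73 62]
Op 5: note_on(85): all voices busy, STEAL voice 0 (pitch 60, oldest) -> assign | voices=[85 75 73 62]
Op 6: note_on(78): all voices busy, STEAL voice 1 (pitch 75, oldest) -> assign | voices=[85 78 73 62]
Op 7: note_on(79): all voices busy, STEAL voice 2 (pitch 73, oldest) -> assign | voices=[85 78 79 62]
Op 8: note_off(78): free voice 1 | voices=[85 - 79 62]
Op 9: note_on(77): voice 1 is free -> assigned | voices=[85 77 79 62]
Op 10: note_off(85): free voice 0 | voices=[- 77 79 62]
Op 11: note_off(79): free voice 2 | voices=[- 77 - 62]
Op 12: note_on(65): voice 0 is free -> assigned | voices=[65 77 - 62]
Op 13: note_on(69): voice 2 is free -> assigned | voices=[65 77 69 62]

Answer: 3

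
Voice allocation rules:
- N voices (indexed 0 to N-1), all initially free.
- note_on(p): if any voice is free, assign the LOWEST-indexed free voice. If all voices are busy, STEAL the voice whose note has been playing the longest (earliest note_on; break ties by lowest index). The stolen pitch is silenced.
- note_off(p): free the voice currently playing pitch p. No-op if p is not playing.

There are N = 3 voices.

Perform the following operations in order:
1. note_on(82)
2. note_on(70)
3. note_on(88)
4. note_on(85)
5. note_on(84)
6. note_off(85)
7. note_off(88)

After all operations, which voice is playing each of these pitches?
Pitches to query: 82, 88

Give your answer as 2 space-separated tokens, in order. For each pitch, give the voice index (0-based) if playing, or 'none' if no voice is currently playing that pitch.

Op 1: note_on(82): voice 0 is free -> assigned | voices=[82 - -]
Op 2: note_on(70): voice 1 is free -> assigned | voices=[82 70 -]
Op 3: note_on(88): voice 2 is free -> assigned | voices=[82 70 88]
Op 4: note_on(85): all voices busy, STEAL voice 0 (pitch 82, oldest) -> assign | voices=[85 70 88]
Op 5: note_on(84): all voices busy, STEAL voice 1 (pitch 70, oldest) -> assign | voices=[85 84 88]
Op 6: note_off(85): free voice 0 | voices=[- 84 88]
Op 7: note_off(88): free voice 2 | voices=[- 84 -]

Answer: none none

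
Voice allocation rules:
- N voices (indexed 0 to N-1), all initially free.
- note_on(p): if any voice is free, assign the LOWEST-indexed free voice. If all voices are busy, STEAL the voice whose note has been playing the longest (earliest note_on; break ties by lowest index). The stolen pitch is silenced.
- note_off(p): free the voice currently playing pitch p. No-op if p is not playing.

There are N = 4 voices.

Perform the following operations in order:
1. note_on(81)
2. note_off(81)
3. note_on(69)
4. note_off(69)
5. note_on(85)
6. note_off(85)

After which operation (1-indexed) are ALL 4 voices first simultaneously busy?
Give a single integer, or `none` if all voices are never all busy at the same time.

Op 1: note_on(81): voice 0 is free -> assigned | voices=[81 - - -]
Op 2: note_off(81): free voice 0 | voices=[- - - -]
Op 3: note_on(69): voice 0 is free -> assigned | voices=[69 - - -]
Op 4: note_off(69): free voice 0 | voices=[- - - -]
Op 5: note_on(85): voice 0 is free -> assigned | voices=[85 - - -]
Op 6: note_off(85): free voice 0 | voices=[- - - -]

Answer: none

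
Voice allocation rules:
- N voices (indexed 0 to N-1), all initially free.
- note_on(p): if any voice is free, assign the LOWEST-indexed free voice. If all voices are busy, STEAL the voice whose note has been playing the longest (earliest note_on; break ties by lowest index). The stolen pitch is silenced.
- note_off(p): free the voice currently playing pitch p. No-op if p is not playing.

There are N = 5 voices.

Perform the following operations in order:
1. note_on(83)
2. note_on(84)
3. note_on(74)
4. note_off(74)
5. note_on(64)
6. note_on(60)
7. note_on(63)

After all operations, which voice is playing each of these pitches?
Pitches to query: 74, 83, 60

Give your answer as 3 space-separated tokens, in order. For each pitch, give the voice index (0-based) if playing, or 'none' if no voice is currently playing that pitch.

Answer: none 0 3

Derivation:
Op 1: note_on(83): voice 0 is free -> assigned | voices=[83 - - - -]
Op 2: note_on(84): voice 1 is free -> assigned | voices=[83 84 - - -]
Op 3: note_on(74): voice 2 is free -> assigned | voices=[83 84 74 - -]
Op 4: note_off(74): free voice 2 | voices=[83 84 - - -]
Op 5: note_on(64): voice 2 is free -> assigned | voices=[83 84 64 - -]
Op 6: note_on(60): voice 3 is free -> assigned | voices=[83 84 64 60 -]
Op 7: note_on(63): voice 4 is free -> assigned | voices=[83 84 64 60 63]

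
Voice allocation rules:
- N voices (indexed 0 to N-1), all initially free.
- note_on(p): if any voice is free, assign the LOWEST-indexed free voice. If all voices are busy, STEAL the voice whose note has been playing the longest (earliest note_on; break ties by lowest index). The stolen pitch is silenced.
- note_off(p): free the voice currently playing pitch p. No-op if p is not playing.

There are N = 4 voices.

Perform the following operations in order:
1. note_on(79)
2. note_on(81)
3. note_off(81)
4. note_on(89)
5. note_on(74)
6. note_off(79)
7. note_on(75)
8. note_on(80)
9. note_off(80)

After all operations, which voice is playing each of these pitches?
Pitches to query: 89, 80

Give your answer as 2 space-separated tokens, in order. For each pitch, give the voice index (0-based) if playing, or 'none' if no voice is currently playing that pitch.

Answer: 1 none

Derivation:
Op 1: note_on(79): voice 0 is free -> assigned | voices=[79 - - -]
Op 2: note_on(81): voice 1 is free -> assigned | voices=[79 81 - -]
Op 3: note_off(81): free voice 1 | voices=[79 - - -]
Op 4: note_on(89): voice 1 is free -> assigned | voices=[79 89 - -]
Op 5: note_on(74): voice 2 is free -> assigned | voices=[79 89 74 -]
Op 6: note_off(79): free voice 0 | voices=[- 89 74 -]
Op 7: note_on(75): voice 0 is free -> assigned | voices=[75 89 74 -]
Op 8: note_on(80): voice 3 is free -> assigned | voices=[75 89 74 80]
Op 9: note_off(80): free voice 3 | voices=[75 89 74 -]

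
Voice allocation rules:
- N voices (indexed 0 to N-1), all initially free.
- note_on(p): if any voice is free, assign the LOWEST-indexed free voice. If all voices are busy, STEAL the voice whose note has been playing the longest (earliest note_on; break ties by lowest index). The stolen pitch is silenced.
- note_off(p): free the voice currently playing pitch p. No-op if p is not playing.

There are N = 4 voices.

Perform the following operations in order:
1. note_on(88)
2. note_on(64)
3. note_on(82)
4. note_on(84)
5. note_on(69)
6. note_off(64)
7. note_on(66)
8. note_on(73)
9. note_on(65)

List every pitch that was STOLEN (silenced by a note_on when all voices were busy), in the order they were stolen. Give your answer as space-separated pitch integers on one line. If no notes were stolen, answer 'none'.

Answer: 88 82 84

Derivation:
Op 1: note_on(88): voice 0 is free -> assigned | voices=[88 - - -]
Op 2: note_on(64): voice 1 is free -> assigned | voices=[88 64 - -]
Op 3: note_on(82): voice 2 is free -> assigned | voices=[88 64 82 -]
Op 4: note_on(84): voice 3 is free -> assigned | voices=[88 64 82 84]
Op 5: note_on(69): all voices busy, STEAL voice 0 (pitch 88, oldest) -> assign | voices=[69 64 82 84]
Op 6: note_off(64): free voice 1 | voices=[69 - 82 84]
Op 7: note_on(66): voice 1 is free -> assigned | voices=[69 66 82 84]
Op 8: note_on(73): all voices busy, STEAL voice 2 (pitch 82, oldest) -> assign | voices=[69 66 73 84]
Op 9: note_on(65): all voices busy, STEAL voice 3 (pitch 84, oldest) -> assign | voices=[69 66 73 65]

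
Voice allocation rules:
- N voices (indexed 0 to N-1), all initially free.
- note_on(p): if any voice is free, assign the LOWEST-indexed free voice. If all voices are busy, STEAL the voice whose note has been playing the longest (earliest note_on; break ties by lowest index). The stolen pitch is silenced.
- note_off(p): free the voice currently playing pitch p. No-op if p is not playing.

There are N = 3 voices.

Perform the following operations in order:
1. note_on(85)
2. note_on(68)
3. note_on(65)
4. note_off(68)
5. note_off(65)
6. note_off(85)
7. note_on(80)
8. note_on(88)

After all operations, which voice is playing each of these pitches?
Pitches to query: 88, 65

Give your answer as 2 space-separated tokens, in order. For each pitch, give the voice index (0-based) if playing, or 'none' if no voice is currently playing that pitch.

Answer: 1 none

Derivation:
Op 1: note_on(85): voice 0 is free -> assigned | voices=[85 - -]
Op 2: note_on(68): voice 1 is free -> assigned | voices=[85 68 -]
Op 3: note_on(65): voice 2 is free -> assigned | voices=[85 68 65]
Op 4: note_off(68): free voice 1 | voices=[85 - 65]
Op 5: note_off(65): free voice 2 | voices=[85 - -]
Op 6: note_off(85): free voice 0 | voices=[- - -]
Op 7: note_on(80): voice 0 is free -> assigned | voices=[80 - -]
Op 8: note_on(88): voice 1 is free -> assigned | voices=[80 88 -]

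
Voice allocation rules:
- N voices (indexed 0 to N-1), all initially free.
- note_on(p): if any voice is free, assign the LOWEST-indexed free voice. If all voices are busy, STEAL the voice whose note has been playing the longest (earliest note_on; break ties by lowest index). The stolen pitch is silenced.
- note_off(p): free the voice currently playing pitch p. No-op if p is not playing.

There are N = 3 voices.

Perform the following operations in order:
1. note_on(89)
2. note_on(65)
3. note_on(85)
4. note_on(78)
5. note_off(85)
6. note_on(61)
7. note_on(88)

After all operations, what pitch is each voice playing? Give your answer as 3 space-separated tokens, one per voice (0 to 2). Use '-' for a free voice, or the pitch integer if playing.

Op 1: note_on(89): voice 0 is free -> assigned | voices=[89 - -]
Op 2: note_on(65): voice 1 is free -> assigned | voices=[89 65 -]
Op 3: note_on(85): voice 2 is free -> assigned | voices=[89 65 85]
Op 4: note_on(78): all voices busy, STEAL voice 0 (pitch 89, oldest) -> assign | voices=[78 65 85]
Op 5: note_off(85): free voice 2 | voices=[78 65 -]
Op 6: note_on(61): voice 2 is free -> assigned | voices=[78 65 61]
Op 7: note_on(88): all voices busy, STEAL voice 1 (pitch 65, oldest) -> assign | voices=[78 88 61]

Answer: 78 88 61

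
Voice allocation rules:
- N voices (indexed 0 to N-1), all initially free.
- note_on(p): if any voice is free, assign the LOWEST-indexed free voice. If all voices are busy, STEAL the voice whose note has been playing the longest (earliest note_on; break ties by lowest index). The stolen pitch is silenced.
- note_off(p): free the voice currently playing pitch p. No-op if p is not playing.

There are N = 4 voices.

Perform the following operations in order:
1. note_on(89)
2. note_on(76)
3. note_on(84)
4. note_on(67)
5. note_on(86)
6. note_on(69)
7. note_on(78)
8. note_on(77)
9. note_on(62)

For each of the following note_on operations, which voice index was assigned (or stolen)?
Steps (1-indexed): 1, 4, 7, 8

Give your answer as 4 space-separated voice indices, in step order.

Op 1: note_on(89): voice 0 is free -> assigned | voices=[89 - - -]
Op 2: note_on(76): voice 1 is free -> assigned | voices=[89 76 - -]
Op 3: note_on(84): voice 2 is free -> assigned | voices=[89 76 84 -]
Op 4: note_on(67): voice 3 is free -> assigned | voices=[89 76 84 67]
Op 5: note_on(86): all voices busy, STEAL voice 0 (pitch 89, oldest) -> assign | voices=[86 76 84 67]
Op 6: note_on(69): all voices busy, STEAL voice 1 (pitch 76, oldest) -> assign | voices=[86 69 84 67]
Op 7: note_on(78): all voices busy, STEAL voice 2 (pitch 84, oldest) -> assign | voices=[86 69 78 67]
Op 8: note_on(77): all voices busy, STEAL voice 3 (pitch 67, oldest) -> assign | voices=[86 69 78 77]
Op 9: note_on(62): all voices busy, STEAL voice 0 (pitch 86, oldest) -> assign | voices=[62 69 78 77]

Answer: 0 3 2 3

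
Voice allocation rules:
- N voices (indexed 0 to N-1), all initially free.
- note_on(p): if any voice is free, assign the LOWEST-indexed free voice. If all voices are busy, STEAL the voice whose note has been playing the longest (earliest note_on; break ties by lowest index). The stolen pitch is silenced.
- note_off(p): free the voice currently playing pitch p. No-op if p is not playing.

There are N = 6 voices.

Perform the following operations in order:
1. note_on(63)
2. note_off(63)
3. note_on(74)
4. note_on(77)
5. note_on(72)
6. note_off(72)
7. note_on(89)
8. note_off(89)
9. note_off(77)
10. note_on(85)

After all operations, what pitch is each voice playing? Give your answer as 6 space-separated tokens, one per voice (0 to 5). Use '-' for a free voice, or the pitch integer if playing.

Answer: 74 85 - - - -

Derivation:
Op 1: note_on(63): voice 0 is free -> assigned | voices=[63 - - - - -]
Op 2: note_off(63): free voice 0 | voices=[- - - - - -]
Op 3: note_on(74): voice 0 is free -> assigned | voices=[74 - - - - -]
Op 4: note_on(77): voice 1 is free -> assigned | voices=[74 77 - - - -]
Op 5: note_on(72): voice 2 is free -> assigned | voices=[74 77 72 - - -]
Op 6: note_off(72): free voice 2 | voices=[74 77 - - - -]
Op 7: note_on(89): voice 2 is free -> assigned | voices=[74 77 89 - - -]
Op 8: note_off(89): free voice 2 | voices=[74 77 - - - -]
Op 9: note_off(77): free voice 1 | voices=[74 - - - - -]
Op 10: note_on(85): voice 1 is free -> assigned | voices=[74 85 - - - -]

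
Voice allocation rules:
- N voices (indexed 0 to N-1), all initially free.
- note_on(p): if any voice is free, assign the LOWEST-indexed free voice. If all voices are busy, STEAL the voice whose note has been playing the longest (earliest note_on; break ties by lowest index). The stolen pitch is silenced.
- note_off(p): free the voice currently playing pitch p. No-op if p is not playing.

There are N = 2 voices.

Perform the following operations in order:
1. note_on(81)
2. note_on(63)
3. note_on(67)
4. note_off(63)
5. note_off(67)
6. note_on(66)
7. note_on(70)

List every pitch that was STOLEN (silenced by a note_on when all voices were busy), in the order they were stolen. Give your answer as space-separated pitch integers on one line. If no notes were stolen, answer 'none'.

Op 1: note_on(81): voice 0 is free -> assigned | voices=[81 -]
Op 2: note_on(63): voice 1 is free -> assigned | voices=[81 63]
Op 3: note_on(67): all voices busy, STEAL voice 0 (pitch 81, oldest) -> assign | voices=[67 63]
Op 4: note_off(63): free voice 1 | voices=[67 -]
Op 5: note_off(67): free voice 0 | voices=[- -]
Op 6: note_on(66): voice 0 is free -> assigned | voices=[66 -]
Op 7: note_on(70): voice 1 is free -> assigned | voices=[66 70]

Answer: 81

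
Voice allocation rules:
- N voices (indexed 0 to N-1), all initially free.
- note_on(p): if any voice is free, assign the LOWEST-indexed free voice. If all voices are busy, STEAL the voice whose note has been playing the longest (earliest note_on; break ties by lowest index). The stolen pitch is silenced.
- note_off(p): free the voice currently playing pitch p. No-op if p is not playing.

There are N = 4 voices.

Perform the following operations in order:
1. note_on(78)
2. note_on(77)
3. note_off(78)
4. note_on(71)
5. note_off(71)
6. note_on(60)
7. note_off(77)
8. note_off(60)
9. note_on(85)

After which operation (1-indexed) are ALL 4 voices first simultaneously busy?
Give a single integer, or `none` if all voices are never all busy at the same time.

Op 1: note_on(78): voice 0 is free -> assigned | voices=[78 - - -]
Op 2: note_on(77): voice 1 is free -> assigned | voices=[78 77 - -]
Op 3: note_off(78): free voice 0 | voices=[- 77 - -]
Op 4: note_on(71): voice 0 is free -> assigned | voices=[71 77 - -]
Op 5: note_off(71): free voice 0 | voices=[- 77 - -]
Op 6: note_on(60): voice 0 is free -> assigned | voices=[60 77 - -]
Op 7: note_off(77): free voice 1 | voices=[60 - - -]
Op 8: note_off(60): free voice 0 | voices=[- - - -]
Op 9: note_on(85): voice 0 is free -> assigned | voices=[85 - - -]

Answer: none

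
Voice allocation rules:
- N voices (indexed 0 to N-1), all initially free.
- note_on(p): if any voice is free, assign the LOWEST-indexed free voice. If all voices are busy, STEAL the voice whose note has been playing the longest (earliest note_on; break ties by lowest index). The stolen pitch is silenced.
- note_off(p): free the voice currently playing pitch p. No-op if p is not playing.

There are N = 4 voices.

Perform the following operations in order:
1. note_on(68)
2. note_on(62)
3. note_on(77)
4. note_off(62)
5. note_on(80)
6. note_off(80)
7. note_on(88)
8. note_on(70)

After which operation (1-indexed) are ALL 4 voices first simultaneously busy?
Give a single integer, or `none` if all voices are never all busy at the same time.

Op 1: note_on(68): voice 0 is free -> assigned | voices=[68 - - -]
Op 2: note_on(62): voice 1 is free -> assigned | voices=[68 62 - -]
Op 3: note_on(77): voice 2 is free -> assigned | voices=[68 62 77 -]
Op 4: note_off(62): free voice 1 | voices=[68 - 77 -]
Op 5: note_on(80): voice 1 is free -> assigned | voices=[68 80 77 -]
Op 6: note_off(80): free voice 1 | voices=[68 - 77 -]
Op 7: note_on(88): voice 1 is free -> assigned | voices=[68 88 77 -]
Op 8: note_on(70): voice 3 is free -> assigned | voices=[68 88 77 70]

Answer: 8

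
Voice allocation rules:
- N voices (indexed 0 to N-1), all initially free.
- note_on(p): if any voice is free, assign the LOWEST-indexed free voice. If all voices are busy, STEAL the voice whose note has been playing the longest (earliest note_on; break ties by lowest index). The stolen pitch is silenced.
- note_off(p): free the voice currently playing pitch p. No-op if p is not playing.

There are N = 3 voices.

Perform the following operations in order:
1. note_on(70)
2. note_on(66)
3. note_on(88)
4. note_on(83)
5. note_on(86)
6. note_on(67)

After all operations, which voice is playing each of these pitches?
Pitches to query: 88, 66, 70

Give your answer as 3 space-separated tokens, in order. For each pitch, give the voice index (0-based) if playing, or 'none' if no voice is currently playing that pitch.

Answer: none none none

Derivation:
Op 1: note_on(70): voice 0 is free -> assigned | voices=[70 - -]
Op 2: note_on(66): voice 1 is free -> assigned | voices=[70 66 -]
Op 3: note_on(88): voice 2 is free -> assigned | voices=[70 66 88]
Op 4: note_on(83): all voices busy, STEAL voice 0 (pitch 70, oldest) -> assign | voices=[83 66 88]
Op 5: note_on(86): all voices busy, STEAL voice 1 (pitch 66, oldest) -> assign | voices=[83 86 88]
Op 6: note_on(67): all voices busy, STEAL voice 2 (pitch 88, oldest) -> assign | voices=[83 86 67]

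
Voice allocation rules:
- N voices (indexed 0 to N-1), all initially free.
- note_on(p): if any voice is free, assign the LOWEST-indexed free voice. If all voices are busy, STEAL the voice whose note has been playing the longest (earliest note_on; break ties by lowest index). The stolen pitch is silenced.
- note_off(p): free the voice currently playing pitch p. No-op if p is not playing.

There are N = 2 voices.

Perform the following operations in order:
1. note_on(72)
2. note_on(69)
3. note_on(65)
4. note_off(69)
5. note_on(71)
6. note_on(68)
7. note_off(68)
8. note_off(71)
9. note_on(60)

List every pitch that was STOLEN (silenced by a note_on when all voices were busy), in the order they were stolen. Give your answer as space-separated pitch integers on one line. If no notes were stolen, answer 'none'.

Op 1: note_on(72): voice 0 is free -> assigned | voices=[72 -]
Op 2: note_on(69): voice 1 is free -> assigned | voices=[72 69]
Op 3: note_on(65): all voices busy, STEAL voice 0 (pitch 72, oldest) -> assign | voices=[65 69]
Op 4: note_off(69): free voice 1 | voices=[65 -]
Op 5: note_on(71): voice 1 is free -> assigned | voices=[65 71]
Op 6: note_on(68): all voices busy, STEAL voice 0 (pitch 65, oldest) -> assign | voices=[68 71]
Op 7: note_off(68): free voice 0 | voices=[- 71]
Op 8: note_off(71): free voice 1 | voices=[- -]
Op 9: note_on(60): voice 0 is free -> assigned | voices=[60 -]

Answer: 72 65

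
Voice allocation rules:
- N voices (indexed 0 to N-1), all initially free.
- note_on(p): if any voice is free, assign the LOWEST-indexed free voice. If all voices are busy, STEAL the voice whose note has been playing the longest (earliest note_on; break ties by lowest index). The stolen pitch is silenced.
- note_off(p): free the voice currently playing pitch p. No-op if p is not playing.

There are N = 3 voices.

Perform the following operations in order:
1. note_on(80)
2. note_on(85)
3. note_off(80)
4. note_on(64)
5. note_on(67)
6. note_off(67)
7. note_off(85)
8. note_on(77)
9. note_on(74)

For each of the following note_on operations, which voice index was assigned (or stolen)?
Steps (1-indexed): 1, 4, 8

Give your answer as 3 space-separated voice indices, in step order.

Answer: 0 0 1

Derivation:
Op 1: note_on(80): voice 0 is free -> assigned | voices=[80 - -]
Op 2: note_on(85): voice 1 is free -> assigned | voices=[80 85 -]
Op 3: note_off(80): free voice 0 | voices=[- 85 -]
Op 4: note_on(64): voice 0 is free -> assigned | voices=[64 85 -]
Op 5: note_on(67): voice 2 is free -> assigned | voices=[64 85 67]
Op 6: note_off(67): free voice 2 | voices=[64 85 -]
Op 7: note_off(85): free voice 1 | voices=[64 - -]
Op 8: note_on(77): voice 1 is free -> assigned | voices=[64 77 -]
Op 9: note_on(74): voice 2 is free -> assigned | voices=[64 77 74]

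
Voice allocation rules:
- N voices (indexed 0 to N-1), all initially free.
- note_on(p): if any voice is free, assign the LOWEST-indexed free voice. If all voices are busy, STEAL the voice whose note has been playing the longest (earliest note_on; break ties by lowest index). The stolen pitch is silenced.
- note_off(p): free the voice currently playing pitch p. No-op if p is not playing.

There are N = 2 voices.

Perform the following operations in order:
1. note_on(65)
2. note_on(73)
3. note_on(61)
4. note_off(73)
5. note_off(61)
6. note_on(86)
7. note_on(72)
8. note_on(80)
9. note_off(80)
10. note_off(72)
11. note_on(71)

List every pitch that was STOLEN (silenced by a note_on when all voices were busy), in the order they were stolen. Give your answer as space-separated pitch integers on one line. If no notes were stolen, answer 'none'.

Op 1: note_on(65): voice 0 is free -> assigned | voices=[65 -]
Op 2: note_on(73): voice 1 is free -> assigned | voices=[65 73]
Op 3: note_on(61): all voices busy, STEAL voice 0 (pitch 65, oldest) -> assign | voices=[61 73]
Op 4: note_off(73): free voice 1 | voices=[61 -]
Op 5: note_off(61): free voice 0 | voices=[- -]
Op 6: note_on(86): voice 0 is free -> assigned | voices=[86 -]
Op 7: note_on(72): voice 1 is free -> assigned | voices=[86 72]
Op 8: note_on(80): all voices busy, STEAL voice 0 (pitch 86, oldest) -> assign | voices=[80 72]
Op 9: note_off(80): free voice 0 | voices=[- 72]
Op 10: note_off(72): free voice 1 | voices=[- -]
Op 11: note_on(71): voice 0 is free -> assigned | voices=[71 -]

Answer: 65 86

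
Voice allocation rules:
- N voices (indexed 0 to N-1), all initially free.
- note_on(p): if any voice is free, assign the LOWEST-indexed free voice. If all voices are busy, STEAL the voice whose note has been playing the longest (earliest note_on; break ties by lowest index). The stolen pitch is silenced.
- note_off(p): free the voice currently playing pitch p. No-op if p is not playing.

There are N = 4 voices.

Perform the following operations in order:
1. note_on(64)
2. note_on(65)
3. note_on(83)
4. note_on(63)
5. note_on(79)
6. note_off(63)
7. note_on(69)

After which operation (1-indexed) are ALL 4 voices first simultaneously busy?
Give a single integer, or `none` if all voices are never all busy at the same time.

Op 1: note_on(64): voice 0 is free -> assigned | voices=[64 - - -]
Op 2: note_on(65): voice 1 is free -> assigned | voices=[64 65 - -]
Op 3: note_on(83): voice 2 is free -> assigned | voices=[64 65 83 -]
Op 4: note_on(63): voice 3 is free -> assigned | voices=[64 65 83 63]
Op 5: note_on(79): all voices busy, STEAL voice 0 (pitch 64, oldest) -> assign | voices=[79 65 83 63]
Op 6: note_off(63): free voice 3 | voices=[79 65 83 -]
Op 7: note_on(69): voice 3 is free -> assigned | voices=[79 65 83 69]

Answer: 4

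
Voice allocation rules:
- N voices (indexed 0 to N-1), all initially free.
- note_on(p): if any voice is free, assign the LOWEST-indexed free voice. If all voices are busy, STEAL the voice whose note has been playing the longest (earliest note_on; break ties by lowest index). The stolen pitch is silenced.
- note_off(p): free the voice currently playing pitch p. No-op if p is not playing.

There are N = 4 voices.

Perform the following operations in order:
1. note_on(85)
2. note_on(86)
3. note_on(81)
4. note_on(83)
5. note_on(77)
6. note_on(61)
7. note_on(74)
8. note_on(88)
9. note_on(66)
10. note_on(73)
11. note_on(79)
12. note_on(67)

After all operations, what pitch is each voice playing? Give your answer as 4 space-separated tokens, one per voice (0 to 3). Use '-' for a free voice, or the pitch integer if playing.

Op 1: note_on(85): voice 0 is free -> assigned | voices=[85 - - -]
Op 2: note_on(86): voice 1 is free -> assigned | voices=[85 86 - -]
Op 3: note_on(81): voice 2 is free -> assigned | voices=[85 86 81 -]
Op 4: note_on(83): voice 3 is free -> assigned | voices=[85 86 81 83]
Op 5: note_on(77): all voices busy, STEAL voice 0 (pitch 85, oldest) -> assign | voices=[77 86 81 83]
Op 6: note_on(61): all voices busy, STEAL voice 1 (pitch 86, oldest) -> assign | voices=[77 61 81 83]
Op 7: note_on(74): all voices busy, STEAL voice 2 (pitch 81, oldest) -> assign | voices=[77 61 74 83]
Op 8: note_on(88): all voices busy, STEAL voice 3 (pitch 83, oldest) -> assign | voices=[77 61 74 88]
Op 9: note_on(66): all voices busy, STEAL voice 0 (pitch 77, oldest) -> assign | voices=[66 61 74 88]
Op 10: note_on(73): all voices busy, STEAL voice 1 (pitch 61, oldest) -> assign | voices=[66 73 74 88]
Op 11: note_on(79): all voices busy, STEAL voice 2 (pitch 74, oldest) -> assign | voices=[66 73 79 88]
Op 12: note_on(67): all voices busy, STEAL voice 3 (pitch 88, oldest) -> assign | voices=[66 73 79 67]

Answer: 66 73 79 67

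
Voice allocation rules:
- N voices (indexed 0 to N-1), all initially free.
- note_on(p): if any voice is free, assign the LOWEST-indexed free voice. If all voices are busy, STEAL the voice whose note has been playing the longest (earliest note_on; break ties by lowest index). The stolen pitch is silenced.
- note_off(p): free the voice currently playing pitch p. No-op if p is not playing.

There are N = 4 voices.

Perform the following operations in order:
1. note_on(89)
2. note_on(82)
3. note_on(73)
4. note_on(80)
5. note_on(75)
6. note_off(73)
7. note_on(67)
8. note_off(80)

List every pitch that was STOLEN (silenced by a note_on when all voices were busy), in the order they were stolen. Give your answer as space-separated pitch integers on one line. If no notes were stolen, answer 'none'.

Answer: 89

Derivation:
Op 1: note_on(89): voice 0 is free -> assigned | voices=[89 - - -]
Op 2: note_on(82): voice 1 is free -> assigned | voices=[89 82 - -]
Op 3: note_on(73): voice 2 is free -> assigned | voices=[89 82 73 -]
Op 4: note_on(80): voice 3 is free -> assigned | voices=[89 82 73 80]
Op 5: note_on(75): all voices busy, STEAL voice 0 (pitch 89, oldest) -> assign | voices=[75 82 73 80]
Op 6: note_off(73): free voice 2 | voices=[75 82 - 80]
Op 7: note_on(67): voice 2 is free -> assigned | voices=[75 82 67 80]
Op 8: note_off(80): free voice 3 | voices=[75 82 67 -]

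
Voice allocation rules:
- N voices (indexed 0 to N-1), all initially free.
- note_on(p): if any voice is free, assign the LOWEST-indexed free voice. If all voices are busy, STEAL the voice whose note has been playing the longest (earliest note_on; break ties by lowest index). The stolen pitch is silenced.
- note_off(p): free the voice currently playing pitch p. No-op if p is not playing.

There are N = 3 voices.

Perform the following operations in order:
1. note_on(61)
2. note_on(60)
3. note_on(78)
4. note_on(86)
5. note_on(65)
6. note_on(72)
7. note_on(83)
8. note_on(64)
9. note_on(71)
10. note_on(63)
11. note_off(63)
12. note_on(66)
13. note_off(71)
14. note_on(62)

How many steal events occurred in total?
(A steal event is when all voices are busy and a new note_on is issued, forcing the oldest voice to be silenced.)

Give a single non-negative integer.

Answer: 7

Derivation:
Op 1: note_on(61): voice 0 is free -> assigned | voices=[61 - -]
Op 2: note_on(60): voice 1 is free -> assigned | voices=[61 60 -]
Op 3: note_on(78): voice 2 is free -> assigned | voices=[61 60 78]
Op 4: note_on(86): all voices busy, STEAL voice 0 (pitch 61, oldest) -> assign | voices=[86 60 78]
Op 5: note_on(65): all voices busy, STEAL voice 1 (pitch 60, oldest) -> assign | voices=[86 65 78]
Op 6: note_on(72): all voices busy, STEAL voice 2 (pitch 78, oldest) -> assign | voices=[86 65 72]
Op 7: note_on(83): all voices busy, STEAL voice 0 (pitch 86, oldest) -> assign | voices=[83 65 72]
Op 8: note_on(64): all voices busy, STEAL voice 1 (pitch 65, oldest) -> assign | voices=[83 64 72]
Op 9: note_on(71): all voices busy, STEAL voice 2 (pitch 72, oldest) -> assign | voices=[83 64 71]
Op 10: note_on(63): all voices busy, STEAL voice 0 (pitch 83, oldest) -> assign | voices=[63 64 71]
Op 11: note_off(63): free voice 0 | voices=[- 64 71]
Op 12: note_on(66): voice 0 is free -> assigned | voices=[66 64 71]
Op 13: note_off(71): free voice 2 | voices=[66 64 -]
Op 14: note_on(62): voice 2 is free -> assigned | voices=[66 64 62]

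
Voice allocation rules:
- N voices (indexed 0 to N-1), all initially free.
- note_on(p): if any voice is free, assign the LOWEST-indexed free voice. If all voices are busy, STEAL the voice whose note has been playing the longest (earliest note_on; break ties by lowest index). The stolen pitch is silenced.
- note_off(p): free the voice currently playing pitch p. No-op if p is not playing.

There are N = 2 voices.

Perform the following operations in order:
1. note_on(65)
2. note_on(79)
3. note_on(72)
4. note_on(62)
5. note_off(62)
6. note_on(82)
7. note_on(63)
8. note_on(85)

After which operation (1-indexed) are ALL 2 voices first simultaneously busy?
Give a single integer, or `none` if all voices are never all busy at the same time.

Op 1: note_on(65): voice 0 is free -> assigned | voices=[65 -]
Op 2: note_on(79): voice 1 is free -> assigned | voices=[65 79]
Op 3: note_on(72): all voices busy, STEAL voice 0 (pitch 65, oldest) -> assign | voices=[72 79]
Op 4: note_on(62): all voices busy, STEAL voice 1 (pitch 79, oldest) -> assign | voices=[72 62]
Op 5: note_off(62): free voice 1 | voices=[72 -]
Op 6: note_on(82): voice 1 is free -> assigned | voices=[72 82]
Op 7: note_on(63): all voices busy, STEAL voice 0 (pitch 72, oldest) -> assign | voices=[63 82]
Op 8: note_on(85): all voices busy, STEAL voice 1 (pitch 82, oldest) -> assign | voices=[63 85]

Answer: 2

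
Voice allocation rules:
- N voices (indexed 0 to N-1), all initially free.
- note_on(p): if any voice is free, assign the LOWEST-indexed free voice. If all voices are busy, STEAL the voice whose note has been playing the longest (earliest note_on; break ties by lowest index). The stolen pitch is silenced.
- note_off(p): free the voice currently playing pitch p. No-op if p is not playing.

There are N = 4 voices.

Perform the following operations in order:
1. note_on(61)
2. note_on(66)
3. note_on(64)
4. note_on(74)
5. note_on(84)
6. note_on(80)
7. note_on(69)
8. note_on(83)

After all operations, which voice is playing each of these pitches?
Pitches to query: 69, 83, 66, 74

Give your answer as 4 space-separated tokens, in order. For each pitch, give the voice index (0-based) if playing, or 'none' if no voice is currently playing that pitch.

Op 1: note_on(61): voice 0 is free -> assigned | voices=[61 - - -]
Op 2: note_on(66): voice 1 is free -> assigned | voices=[61 66 - -]
Op 3: note_on(64): voice 2 is free -> assigned | voices=[61 66 64 -]
Op 4: note_on(74): voice 3 is free -> assigned | voices=[61 66 64 74]
Op 5: note_on(84): all voices busy, STEAL voice 0 (pitch 61, oldest) -> assign | voices=[84 66 64 74]
Op 6: note_on(80): all voices busy, STEAL voice 1 (pitch 66, oldest) -> assign | voices=[84 80 64 74]
Op 7: note_on(69): all voices busy, STEAL voice 2 (pitch 64, oldest) -> assign | voices=[84 80 69 74]
Op 8: note_on(83): all voices busy, STEAL voice 3 (pitch 74, oldest) -> assign | voices=[84 80 69 83]

Answer: 2 3 none none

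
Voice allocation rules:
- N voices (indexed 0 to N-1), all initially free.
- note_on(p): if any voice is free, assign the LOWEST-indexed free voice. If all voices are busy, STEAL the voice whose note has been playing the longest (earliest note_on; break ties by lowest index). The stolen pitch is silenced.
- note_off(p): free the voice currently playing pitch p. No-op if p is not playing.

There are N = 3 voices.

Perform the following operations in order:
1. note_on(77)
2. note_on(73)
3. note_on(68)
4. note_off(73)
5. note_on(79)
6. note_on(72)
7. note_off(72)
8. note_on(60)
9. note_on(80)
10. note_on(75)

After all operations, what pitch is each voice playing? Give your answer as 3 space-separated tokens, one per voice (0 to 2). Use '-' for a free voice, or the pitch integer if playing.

Answer: 60 75 80

Derivation:
Op 1: note_on(77): voice 0 is free -> assigned | voices=[77 - -]
Op 2: note_on(73): voice 1 is free -> assigned | voices=[77 73 -]
Op 3: note_on(68): voice 2 is free -> assigned | voices=[77 73 68]
Op 4: note_off(73): free voice 1 | voices=[77 - 68]
Op 5: note_on(79): voice 1 is free -> assigned | voices=[77 79 68]
Op 6: note_on(72): all voices busy, STEAL voice 0 (pitch 77, oldest) -> assign | voices=[72 79 68]
Op 7: note_off(72): free voice 0 | voices=[- 79 68]
Op 8: note_on(60): voice 0 is free -> assigned | voices=[60 79 68]
Op 9: note_on(80): all voices busy, STEAL voice 2 (pitch 68, oldest) -> assign | voices=[60 79 80]
Op 10: note_on(75): all voices busy, STEAL voice 1 (pitch 79, oldest) -> assign | voices=[60 75 80]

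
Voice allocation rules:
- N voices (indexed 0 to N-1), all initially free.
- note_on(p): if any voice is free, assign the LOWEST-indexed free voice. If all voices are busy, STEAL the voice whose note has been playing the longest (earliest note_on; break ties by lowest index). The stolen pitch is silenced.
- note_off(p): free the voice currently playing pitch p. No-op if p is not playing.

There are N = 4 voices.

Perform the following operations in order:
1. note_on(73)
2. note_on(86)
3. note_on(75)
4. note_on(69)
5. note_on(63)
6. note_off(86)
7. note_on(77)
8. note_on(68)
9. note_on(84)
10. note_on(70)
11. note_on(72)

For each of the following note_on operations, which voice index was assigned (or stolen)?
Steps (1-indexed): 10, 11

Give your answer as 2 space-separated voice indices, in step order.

Answer: 0 1

Derivation:
Op 1: note_on(73): voice 0 is free -> assigned | voices=[73 - - -]
Op 2: note_on(86): voice 1 is free -> assigned | voices=[73 86 - -]
Op 3: note_on(75): voice 2 is free -> assigned | voices=[73 86 75 -]
Op 4: note_on(69): voice 3 is free -> assigned | voices=[73 86 75 69]
Op 5: note_on(63): all voices busy, STEAL voice 0 (pitch 73, oldest) -> assign | voices=[63 86 75 69]
Op 6: note_off(86): free voice 1 | voices=[63 - 75 69]
Op 7: note_on(77): voice 1 is free -> assigned | voices=[63 77 75 69]
Op 8: note_on(68): all voices busy, STEAL voice 2 (pitch 75, oldest) -> assign | voices=[63 77 68 69]
Op 9: note_on(84): all voices busy, STEAL voice 3 (pitch 69, oldest) -> assign | voices=[63 77 68 84]
Op 10: note_on(70): all voices busy, STEAL voice 0 (pitch 63, oldest) -> assign | voices=[70 77 68 84]
Op 11: note_on(72): all voices busy, STEAL voice 1 (pitch 77, oldest) -> assign | voices=[70 72 68 84]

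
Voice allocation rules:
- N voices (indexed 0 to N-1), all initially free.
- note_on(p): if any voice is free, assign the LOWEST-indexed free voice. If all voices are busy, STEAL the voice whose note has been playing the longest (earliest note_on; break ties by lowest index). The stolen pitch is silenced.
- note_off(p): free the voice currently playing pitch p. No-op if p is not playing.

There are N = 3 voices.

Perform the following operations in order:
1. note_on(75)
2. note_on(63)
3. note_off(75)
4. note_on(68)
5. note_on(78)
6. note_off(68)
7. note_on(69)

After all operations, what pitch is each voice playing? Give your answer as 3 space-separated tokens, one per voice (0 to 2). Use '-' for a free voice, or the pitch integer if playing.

Answer: 69 63 78

Derivation:
Op 1: note_on(75): voice 0 is free -> assigned | voices=[75 - -]
Op 2: note_on(63): voice 1 is free -> assigned | voices=[75 63 -]
Op 3: note_off(75): free voice 0 | voices=[- 63 -]
Op 4: note_on(68): voice 0 is free -> assigned | voices=[68 63 -]
Op 5: note_on(78): voice 2 is free -> assigned | voices=[68 63 78]
Op 6: note_off(68): free voice 0 | voices=[- 63 78]
Op 7: note_on(69): voice 0 is free -> assigned | voices=[69 63 78]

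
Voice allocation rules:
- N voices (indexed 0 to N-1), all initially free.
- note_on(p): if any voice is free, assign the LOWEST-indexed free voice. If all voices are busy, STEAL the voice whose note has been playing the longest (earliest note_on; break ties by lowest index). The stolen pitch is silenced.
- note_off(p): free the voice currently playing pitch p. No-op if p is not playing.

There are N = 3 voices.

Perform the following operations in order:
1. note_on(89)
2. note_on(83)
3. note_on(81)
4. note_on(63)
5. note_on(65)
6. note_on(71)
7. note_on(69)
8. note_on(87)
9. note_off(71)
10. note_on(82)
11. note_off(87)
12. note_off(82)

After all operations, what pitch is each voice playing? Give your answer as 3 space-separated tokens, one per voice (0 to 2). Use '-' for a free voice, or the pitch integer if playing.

Op 1: note_on(89): voice 0 is free -> assigned | voices=[89 - -]
Op 2: note_on(83): voice 1 is free -> assigned | voices=[89 83 -]
Op 3: note_on(81): voice 2 is free -> assigned | voices=[89 83 81]
Op 4: note_on(63): all voices busy, STEAL voice 0 (pitch 89, oldest) -> assign | voices=[63 83 81]
Op 5: note_on(65): all voices busy, STEAL voice 1 (pitch 83, oldest) -> assign | voices=[63 65 81]
Op 6: note_on(71): all voices busy, STEAL voice 2 (pitch 81, oldest) -> assign | voices=[63 65 71]
Op 7: note_on(69): all voices busy, STEAL voice 0 (pitch 63, oldest) -> assign | voices=[69 65 71]
Op 8: note_on(87): all voices busy, STEAL voice 1 (pitch 65, oldest) -> assign | voices=[69 87 71]
Op 9: note_off(71): free voice 2 | voices=[69 87 -]
Op 10: note_on(82): voice 2 is free -> assigned | voices=[69 87 82]
Op 11: note_off(87): free voice 1 | voices=[69 - 82]
Op 12: note_off(82): free voice 2 | voices=[69 - -]

Answer: 69 - -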